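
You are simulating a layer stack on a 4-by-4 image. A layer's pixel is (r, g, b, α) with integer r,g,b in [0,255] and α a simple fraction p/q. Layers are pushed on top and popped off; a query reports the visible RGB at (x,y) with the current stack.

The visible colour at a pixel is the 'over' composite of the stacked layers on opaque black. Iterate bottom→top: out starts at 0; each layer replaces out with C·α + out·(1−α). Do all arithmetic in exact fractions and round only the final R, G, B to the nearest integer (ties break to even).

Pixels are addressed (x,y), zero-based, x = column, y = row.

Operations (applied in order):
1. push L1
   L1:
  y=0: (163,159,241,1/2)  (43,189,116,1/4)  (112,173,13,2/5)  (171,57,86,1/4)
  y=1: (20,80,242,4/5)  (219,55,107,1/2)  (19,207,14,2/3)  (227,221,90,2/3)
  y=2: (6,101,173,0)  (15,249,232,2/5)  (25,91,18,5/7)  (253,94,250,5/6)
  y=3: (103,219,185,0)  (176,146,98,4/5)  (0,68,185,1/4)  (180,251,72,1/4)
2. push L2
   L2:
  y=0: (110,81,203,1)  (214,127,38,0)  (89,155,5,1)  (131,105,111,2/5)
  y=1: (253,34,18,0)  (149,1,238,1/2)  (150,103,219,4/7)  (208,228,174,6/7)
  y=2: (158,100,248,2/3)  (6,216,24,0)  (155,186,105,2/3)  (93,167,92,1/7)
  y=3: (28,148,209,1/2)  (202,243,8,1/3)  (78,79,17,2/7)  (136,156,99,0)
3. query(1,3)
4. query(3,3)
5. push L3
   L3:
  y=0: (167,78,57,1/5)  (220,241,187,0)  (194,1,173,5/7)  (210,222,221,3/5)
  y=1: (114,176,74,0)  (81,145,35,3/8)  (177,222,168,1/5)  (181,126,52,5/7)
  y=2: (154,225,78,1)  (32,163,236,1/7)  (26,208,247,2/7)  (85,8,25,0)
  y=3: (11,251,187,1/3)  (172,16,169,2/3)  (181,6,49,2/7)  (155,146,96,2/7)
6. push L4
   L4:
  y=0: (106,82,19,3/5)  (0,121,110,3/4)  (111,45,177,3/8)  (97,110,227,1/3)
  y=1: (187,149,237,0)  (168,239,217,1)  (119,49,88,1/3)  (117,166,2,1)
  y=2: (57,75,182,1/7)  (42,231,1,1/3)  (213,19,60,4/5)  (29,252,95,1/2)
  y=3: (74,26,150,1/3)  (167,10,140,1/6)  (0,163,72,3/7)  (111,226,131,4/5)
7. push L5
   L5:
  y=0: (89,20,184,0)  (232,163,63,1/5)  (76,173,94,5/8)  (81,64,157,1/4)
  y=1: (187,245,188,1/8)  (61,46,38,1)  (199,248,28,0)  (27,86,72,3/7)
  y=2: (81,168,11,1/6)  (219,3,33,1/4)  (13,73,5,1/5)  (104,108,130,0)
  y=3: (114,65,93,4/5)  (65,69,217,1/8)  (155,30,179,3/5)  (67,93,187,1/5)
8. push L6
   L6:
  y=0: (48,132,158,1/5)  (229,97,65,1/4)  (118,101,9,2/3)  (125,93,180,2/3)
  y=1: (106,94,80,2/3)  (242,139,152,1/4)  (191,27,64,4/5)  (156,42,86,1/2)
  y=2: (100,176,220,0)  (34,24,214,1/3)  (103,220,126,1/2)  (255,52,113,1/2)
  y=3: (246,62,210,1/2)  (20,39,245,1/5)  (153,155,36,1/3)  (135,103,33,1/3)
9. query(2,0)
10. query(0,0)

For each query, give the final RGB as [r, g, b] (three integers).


at x=1,y=3 over L1,L2:
L1 α=4/5: [704/5, 584/5, 392/5]
L2 α=1/3: [806/5, 2383/15, 824/15]
= [161, 159, 55]

(3,3) stack=L1,L2; from [0,0,0]:
after L1 α=1/4: [45, 251/4, 18]
after L2 α=0: [45, 251/4, 18]
rounded: [45, 63, 18]

query (2,0) [L1,L2,L3,L4,L5,L6] — begin 0,0,0
L1 α=2/5: [224/5, 346/5, 26/5]
L2 α=1: [89, 155, 5]
L3 α=5/7: [164, 45, 125]
L4 α=3/8: [1153/8, 45, 289/2]
L5 α=5/8: [6499/64, 125, 1807/16]
L6 α=2/3: [7201/64, 109, 2095/48]
= [113, 109, 44]

(0,0) stack=L1,L2,L3,L4,L5,L6; from [0,0,0]:
L1 α=1/2: [163/2, 159/2, 241/2]
L2 α=1: [110, 81, 203]
L3 α=1/5: [607/5, 402/5, 869/5]
L4 α=3/5: [2804/25, 2034/25, 2023/25]
L5 α=0: [2804/25, 2034/25, 2023/25]
L6 α=1/5: [12416/125, 11436/125, 12042/125]
→ [99, 91, 96]


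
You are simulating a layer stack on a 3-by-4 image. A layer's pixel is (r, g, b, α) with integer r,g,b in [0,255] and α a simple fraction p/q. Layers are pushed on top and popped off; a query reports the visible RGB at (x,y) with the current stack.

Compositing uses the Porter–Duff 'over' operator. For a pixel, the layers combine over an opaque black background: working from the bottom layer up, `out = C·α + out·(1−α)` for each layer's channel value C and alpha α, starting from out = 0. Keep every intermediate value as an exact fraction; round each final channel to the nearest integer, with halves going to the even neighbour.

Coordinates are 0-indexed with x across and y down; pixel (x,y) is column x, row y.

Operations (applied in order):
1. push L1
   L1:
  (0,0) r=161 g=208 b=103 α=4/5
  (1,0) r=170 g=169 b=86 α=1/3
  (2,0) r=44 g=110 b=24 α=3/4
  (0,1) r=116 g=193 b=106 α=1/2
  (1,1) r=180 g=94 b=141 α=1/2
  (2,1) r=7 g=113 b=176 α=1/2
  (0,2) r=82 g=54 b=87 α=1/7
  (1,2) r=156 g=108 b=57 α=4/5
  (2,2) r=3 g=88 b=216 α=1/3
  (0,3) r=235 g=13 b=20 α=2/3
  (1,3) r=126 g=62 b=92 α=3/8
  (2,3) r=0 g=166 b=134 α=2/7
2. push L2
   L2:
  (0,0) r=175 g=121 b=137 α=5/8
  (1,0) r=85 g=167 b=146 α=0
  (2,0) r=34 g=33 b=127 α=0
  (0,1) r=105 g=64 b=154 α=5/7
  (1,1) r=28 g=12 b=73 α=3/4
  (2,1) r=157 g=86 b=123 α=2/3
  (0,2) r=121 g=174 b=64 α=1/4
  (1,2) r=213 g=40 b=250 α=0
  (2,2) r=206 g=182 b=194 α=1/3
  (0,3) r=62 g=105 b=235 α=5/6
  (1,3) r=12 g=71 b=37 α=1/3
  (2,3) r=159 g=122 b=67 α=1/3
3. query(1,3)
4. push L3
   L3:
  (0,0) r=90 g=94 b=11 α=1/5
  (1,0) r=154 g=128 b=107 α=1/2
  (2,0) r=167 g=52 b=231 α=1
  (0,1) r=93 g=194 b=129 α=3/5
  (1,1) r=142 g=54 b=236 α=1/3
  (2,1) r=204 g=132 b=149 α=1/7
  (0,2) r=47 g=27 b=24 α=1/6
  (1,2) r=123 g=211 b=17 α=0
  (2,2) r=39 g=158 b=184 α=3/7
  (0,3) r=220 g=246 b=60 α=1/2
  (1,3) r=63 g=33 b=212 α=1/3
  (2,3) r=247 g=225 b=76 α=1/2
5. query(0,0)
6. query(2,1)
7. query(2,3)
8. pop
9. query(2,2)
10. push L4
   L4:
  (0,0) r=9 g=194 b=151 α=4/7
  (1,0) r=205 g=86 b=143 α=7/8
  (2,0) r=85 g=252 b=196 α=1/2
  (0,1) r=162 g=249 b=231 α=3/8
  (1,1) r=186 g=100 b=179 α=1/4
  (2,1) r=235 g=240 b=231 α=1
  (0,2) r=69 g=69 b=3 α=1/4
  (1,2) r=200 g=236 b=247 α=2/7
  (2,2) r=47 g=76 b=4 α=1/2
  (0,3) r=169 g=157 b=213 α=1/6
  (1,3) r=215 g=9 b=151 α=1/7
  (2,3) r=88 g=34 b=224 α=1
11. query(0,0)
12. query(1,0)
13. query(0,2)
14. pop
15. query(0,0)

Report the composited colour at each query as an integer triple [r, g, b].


(1,3) stack=L1,L2; from [0,0,0]:
after L1 α=3/8: [189/4, 93/4, 69/2]
after L2 α=1/3: [71/2, 235/6, 106/3]
rounded: [36, 39, 35]

at x=0,y=0 over L1,L2,L3:
after L1 α=4/5: [644/5, 832/5, 412/5]
after L2 α=5/8: [6307/40, 5521/40, 4661/40]
after L3 α=1/5: [7207/50, 6461/50, 4771/50]
rounded: [144, 129, 95]

query (2,1) [L1,L2,L3] — begin 0,0,0
after L1 α=1/2: [7/2, 113/2, 88]
after L2 α=2/3: [635/6, 457/6, 334/3]
after L3 α=1/7: [839/7, 589/7, 817/7]
→ [120, 84, 117]

(2,3) stack=L1,L2,L3; from [0,0,0]:
+L1 (α=2/7) → [0, 332/7, 268/7]
+L2 (α=1/3) → [53, 506/7, 335/7]
+L3 (α=1/2) → [150, 2081/14, 867/14]
rounded: [150, 149, 62]

(2,2) stack=L1,L2; from [0,0,0]:
+L1 (α=1/3) → [1, 88/3, 72]
+L2 (α=1/3) → [208/3, 722/9, 338/3]
→ [69, 80, 113]

at x=0,y=0 over L1,L2,L4:
+L1 (α=4/5) → [644/5, 832/5, 412/5]
+L2 (α=5/8) → [6307/40, 5521/40, 4661/40]
+L4 (α=4/7) → [20361/280, 47603/280, 5449/40]
rounded: [73, 170, 136]

(1,0) stack=L1,L2,L4; from [0,0,0]:
after L1 α=1/3: [170/3, 169/3, 86/3]
after L2 α=0: [170/3, 169/3, 86/3]
after L4 α=7/8: [4475/24, 1975/24, 3089/24]
→ [186, 82, 129]

at x=0,y=2 over L1,L2,L4:
L1 α=1/7: [82/7, 54/7, 87/7]
L2 α=1/4: [1093/28, 345/7, 709/28]
L4 α=1/4: [5211/112, 759/14, 2211/112]
= [47, 54, 20]

query (0,0) [L1,L2] — begin 0,0,0
L1 α=4/5: [644/5, 832/5, 412/5]
L2 α=5/8: [6307/40, 5521/40, 4661/40]
rounded: [158, 138, 117]


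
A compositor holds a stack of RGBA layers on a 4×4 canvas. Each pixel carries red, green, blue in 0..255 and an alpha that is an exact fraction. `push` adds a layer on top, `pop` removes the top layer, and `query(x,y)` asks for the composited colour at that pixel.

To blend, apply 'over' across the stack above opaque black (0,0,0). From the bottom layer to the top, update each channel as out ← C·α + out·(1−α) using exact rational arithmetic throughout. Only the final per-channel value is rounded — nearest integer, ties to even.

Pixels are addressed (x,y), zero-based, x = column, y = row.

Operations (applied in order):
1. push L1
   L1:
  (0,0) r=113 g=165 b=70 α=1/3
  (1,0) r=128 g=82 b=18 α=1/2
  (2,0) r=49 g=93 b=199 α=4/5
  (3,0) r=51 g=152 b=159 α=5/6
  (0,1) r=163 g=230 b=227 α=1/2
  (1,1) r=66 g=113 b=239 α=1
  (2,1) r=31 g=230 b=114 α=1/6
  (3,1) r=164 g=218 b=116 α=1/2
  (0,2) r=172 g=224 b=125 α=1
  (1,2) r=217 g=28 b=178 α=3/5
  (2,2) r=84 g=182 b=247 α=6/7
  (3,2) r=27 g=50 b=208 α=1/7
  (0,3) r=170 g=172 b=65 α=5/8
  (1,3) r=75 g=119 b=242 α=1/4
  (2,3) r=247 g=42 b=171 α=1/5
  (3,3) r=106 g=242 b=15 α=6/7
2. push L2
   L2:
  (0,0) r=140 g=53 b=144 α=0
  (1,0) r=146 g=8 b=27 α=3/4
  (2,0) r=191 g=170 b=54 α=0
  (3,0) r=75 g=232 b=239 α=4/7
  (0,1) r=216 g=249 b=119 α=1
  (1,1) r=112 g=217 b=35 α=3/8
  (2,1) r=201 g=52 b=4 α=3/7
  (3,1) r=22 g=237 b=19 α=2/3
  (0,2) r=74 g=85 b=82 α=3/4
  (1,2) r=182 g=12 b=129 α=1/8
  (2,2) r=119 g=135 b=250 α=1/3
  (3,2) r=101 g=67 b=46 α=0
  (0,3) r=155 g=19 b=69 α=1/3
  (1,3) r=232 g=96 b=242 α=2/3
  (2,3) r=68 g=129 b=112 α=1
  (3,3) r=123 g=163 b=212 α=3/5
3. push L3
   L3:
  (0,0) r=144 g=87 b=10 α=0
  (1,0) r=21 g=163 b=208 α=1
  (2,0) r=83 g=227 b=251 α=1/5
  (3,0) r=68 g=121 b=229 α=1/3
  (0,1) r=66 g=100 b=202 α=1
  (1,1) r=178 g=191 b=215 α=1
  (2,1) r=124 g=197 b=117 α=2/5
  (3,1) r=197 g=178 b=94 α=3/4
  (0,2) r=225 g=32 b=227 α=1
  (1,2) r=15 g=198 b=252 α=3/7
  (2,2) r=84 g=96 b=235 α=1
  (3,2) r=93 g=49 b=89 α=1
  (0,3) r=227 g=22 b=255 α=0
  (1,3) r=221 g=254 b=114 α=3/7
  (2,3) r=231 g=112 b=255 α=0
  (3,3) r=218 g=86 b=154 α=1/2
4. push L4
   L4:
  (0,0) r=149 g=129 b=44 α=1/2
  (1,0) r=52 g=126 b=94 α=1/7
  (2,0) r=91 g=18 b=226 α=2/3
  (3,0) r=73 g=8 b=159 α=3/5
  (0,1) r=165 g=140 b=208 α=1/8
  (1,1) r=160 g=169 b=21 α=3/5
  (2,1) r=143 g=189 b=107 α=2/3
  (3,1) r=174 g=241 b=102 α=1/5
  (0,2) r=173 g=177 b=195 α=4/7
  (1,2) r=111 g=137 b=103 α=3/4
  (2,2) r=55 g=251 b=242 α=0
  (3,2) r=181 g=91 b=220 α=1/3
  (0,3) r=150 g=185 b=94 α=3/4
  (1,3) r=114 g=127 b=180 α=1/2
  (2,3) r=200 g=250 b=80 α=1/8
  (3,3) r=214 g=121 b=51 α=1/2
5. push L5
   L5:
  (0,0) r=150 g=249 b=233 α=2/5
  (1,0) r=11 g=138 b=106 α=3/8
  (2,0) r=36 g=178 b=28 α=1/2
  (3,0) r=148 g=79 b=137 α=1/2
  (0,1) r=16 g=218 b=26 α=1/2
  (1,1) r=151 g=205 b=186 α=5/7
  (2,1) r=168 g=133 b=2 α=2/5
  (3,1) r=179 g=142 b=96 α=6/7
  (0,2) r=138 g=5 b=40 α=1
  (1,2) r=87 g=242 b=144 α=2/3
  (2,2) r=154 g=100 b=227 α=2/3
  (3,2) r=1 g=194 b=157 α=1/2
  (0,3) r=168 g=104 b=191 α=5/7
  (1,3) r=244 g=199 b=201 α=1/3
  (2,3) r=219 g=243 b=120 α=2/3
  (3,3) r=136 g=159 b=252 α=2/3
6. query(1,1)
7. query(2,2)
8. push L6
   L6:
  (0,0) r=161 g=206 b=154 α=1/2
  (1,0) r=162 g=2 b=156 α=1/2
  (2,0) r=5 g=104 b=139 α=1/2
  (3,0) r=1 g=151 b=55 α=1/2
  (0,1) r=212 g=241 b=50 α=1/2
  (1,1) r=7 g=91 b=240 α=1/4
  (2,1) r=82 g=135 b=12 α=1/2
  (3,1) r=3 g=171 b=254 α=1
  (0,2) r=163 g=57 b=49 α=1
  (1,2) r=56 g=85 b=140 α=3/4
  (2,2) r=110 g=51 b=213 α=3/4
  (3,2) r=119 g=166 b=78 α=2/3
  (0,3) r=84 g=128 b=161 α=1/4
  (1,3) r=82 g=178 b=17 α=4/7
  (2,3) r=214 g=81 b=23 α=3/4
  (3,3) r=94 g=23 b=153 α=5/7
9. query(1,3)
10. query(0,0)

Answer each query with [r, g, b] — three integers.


query (1,1) [L1,L2,L3,L4,L5] — begin 0,0,0
+L1 (α=1) → [66, 113, 239]
+L2 (α=3/8) → [333/4, 152, 325/2]
+L3 (α=1) → [178, 191, 215]
+L4 (α=3/5) → [836/5, 889/5, 493/5]
+L5 (α=5/7) → [5447/35, 6903/35, 5636/35]
= [156, 197, 161]

query (2,2) [L1,L2,L3,L4,L5] — begin 0,0,0
+L1 (α=6/7) → [72, 156, 1482/7]
+L2 (α=1/3) → [263/3, 149, 4714/21]
+L3 (α=1) → [84, 96, 235]
+L4 (α=0) → [84, 96, 235]
+L5 (α=2/3) → [392/3, 296/3, 689/3]
rounded: [131, 99, 230]

at x=1,y=3 over L1,L2,L3,L4,L5,L6:
after L1 α=1/4: [75/4, 119/4, 121/2]
after L2 α=2/3: [1931/12, 887/12, 363/2]
after L3 α=3/7: [560/3, 3173/21, 1068/7]
after L4 α=1/2: [451/3, 2920/21, 1164/7]
after L5 α=1/3: [1634/9, 10019/63, 1245/7]
after L6 α=4/7: [374/3, 24971/147, 4211/49]
= [125, 170, 86]

query (0,0) [L1,L2,L3,L4,L5,L6] — begin 0,0,0
L1 α=1/3: [113/3, 55, 70/3]
L2 α=0: [113/3, 55, 70/3]
L3 α=0: [113/3, 55, 70/3]
L4 α=1/2: [280/3, 92, 101/3]
L5 α=2/5: [116, 774/5, 567/5]
L6 α=1/2: [277/2, 902/5, 1337/10]
→ [138, 180, 134]


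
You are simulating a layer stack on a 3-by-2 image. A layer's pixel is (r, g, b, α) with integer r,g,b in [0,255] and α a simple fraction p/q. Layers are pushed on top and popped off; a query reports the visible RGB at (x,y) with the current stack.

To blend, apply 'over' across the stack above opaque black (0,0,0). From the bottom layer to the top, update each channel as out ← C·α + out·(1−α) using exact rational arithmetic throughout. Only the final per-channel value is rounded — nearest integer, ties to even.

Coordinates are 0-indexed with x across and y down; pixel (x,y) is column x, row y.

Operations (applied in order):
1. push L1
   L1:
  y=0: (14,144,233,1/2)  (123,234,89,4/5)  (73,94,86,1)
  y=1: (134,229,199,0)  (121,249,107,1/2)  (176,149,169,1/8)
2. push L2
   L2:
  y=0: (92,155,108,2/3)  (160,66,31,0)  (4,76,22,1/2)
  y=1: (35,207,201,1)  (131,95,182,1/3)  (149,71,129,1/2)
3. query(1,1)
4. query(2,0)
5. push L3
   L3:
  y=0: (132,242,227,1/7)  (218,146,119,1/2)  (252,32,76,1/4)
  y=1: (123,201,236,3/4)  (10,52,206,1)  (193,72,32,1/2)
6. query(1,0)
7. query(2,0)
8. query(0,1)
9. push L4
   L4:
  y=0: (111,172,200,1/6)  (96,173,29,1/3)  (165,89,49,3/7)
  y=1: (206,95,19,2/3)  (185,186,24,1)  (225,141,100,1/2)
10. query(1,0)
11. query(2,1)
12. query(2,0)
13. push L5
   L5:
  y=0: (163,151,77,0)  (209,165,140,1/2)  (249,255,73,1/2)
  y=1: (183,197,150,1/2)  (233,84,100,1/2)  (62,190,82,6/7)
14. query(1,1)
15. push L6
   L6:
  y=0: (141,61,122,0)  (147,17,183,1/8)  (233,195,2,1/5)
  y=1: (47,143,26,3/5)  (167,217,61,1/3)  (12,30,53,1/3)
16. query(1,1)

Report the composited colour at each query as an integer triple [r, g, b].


at x=1,y=1 over L1,L2:
L1 α=1/2: [121/2, 249/2, 107/2]
L2 α=1/3: [84, 344/3, 289/3]
rounded: [84, 115, 96]

query (2,0) [L1,L2] — begin 0,0,0
+L1 (α=1) → [73, 94, 86]
+L2 (α=1/2) → [77/2, 85, 54]
rounded: [38, 85, 54]

query (1,0) [L1,L2,L3] — begin 0,0,0
+L1 (α=4/5) → [492/5, 936/5, 356/5]
+L2 (α=0) → [492/5, 936/5, 356/5]
+L3 (α=1/2) → [791/5, 833/5, 951/10]
= [158, 167, 95]

(2,0) stack=L1,L2,L3; from [0,0,0]:
+L1 (α=1) → [73, 94, 86]
+L2 (α=1/2) → [77/2, 85, 54]
+L3 (α=1/4) → [735/8, 287/4, 119/2]
rounded: [92, 72, 60]

query (0,1) [L1,L2,L3] — begin 0,0,0
+L1 (α=0) → [0, 0, 0]
+L2 (α=1) → [35, 207, 201]
+L3 (α=3/4) → [101, 405/2, 909/4]
→ [101, 202, 227]

at x=1,y=0 over L1,L2,L3,L4:
after L1 α=4/5: [492/5, 936/5, 356/5]
after L2 α=0: [492/5, 936/5, 356/5]
after L3 α=1/2: [791/5, 833/5, 951/10]
after L4 α=1/3: [2062/15, 2531/15, 1096/15]
→ [137, 169, 73]

(2,1) stack=L1,L2,L3,L4; from [0,0,0]:
L1 α=1/8: [22, 149/8, 169/8]
L2 α=1/2: [171/2, 717/16, 1201/16]
L3 α=1/2: [557/4, 1869/32, 1713/32]
L4 α=1/2: [1457/8, 6381/64, 4913/64]
→ [182, 100, 77]

(2,0) stack=L1,L2,L3,L4; from [0,0,0]:
+L1 (α=1) → [73, 94, 86]
+L2 (α=1/2) → [77/2, 85, 54]
+L3 (α=1/4) → [735/8, 287/4, 119/2]
+L4 (α=3/7) → [1725/14, 554/7, 55]
→ [123, 79, 55]

query (1,1) [L1,L2,L3,L4,L5] — begin 0,0,0
after L1 α=1/2: [121/2, 249/2, 107/2]
after L2 α=1/3: [84, 344/3, 289/3]
after L3 α=1: [10, 52, 206]
after L4 α=1: [185, 186, 24]
after L5 α=1/2: [209, 135, 62]
→ [209, 135, 62]

query (1,1) [L1,L2,L3,L4,L5,L6] — begin 0,0,0
L1 α=1/2: [121/2, 249/2, 107/2]
L2 α=1/3: [84, 344/3, 289/3]
L3 α=1: [10, 52, 206]
L4 α=1: [185, 186, 24]
L5 α=1/2: [209, 135, 62]
L6 α=1/3: [195, 487/3, 185/3]
rounded: [195, 162, 62]


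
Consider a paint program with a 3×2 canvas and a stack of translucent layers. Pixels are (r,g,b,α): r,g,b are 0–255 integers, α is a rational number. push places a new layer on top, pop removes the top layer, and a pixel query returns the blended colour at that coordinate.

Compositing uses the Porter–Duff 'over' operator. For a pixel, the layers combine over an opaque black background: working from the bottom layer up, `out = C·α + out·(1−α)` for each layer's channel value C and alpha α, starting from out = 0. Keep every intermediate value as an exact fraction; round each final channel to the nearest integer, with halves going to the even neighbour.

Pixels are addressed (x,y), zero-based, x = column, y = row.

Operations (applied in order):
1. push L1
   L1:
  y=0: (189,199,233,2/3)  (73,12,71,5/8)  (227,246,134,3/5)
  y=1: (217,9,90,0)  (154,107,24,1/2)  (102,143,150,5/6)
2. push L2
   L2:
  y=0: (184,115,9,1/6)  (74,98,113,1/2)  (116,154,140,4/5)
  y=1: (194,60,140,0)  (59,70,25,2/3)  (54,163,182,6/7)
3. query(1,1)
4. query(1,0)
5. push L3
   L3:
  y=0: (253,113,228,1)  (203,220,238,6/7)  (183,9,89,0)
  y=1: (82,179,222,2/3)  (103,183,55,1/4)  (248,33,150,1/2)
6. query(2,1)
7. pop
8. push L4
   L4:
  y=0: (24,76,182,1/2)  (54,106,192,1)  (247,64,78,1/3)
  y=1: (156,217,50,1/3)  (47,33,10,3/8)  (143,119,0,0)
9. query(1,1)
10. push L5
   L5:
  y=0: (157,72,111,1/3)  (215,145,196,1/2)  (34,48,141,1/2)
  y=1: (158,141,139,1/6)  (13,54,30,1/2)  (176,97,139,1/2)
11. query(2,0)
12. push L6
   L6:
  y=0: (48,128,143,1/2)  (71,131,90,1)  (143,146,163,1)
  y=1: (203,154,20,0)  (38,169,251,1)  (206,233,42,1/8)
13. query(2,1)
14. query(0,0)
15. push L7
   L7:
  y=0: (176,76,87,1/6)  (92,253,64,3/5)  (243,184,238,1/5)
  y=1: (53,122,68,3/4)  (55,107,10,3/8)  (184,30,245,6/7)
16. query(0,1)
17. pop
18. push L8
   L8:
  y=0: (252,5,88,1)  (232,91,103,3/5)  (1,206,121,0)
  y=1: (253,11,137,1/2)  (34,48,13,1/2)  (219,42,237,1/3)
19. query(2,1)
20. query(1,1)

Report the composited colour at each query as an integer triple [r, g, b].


query (1,1) [L1,L2] — begin 0,0,0
after L1 α=1/2: [77, 107/2, 12]
after L2 α=2/3: [65, 129/2, 62/3]
rounded: [65, 64, 21]

at x=1,y=0 over L1,L2:
L1 α=5/8: [365/8, 15/2, 355/8]
L2 α=1/2: [957/16, 211/4, 1259/16]
= [60, 53, 79]

(2,1) stack=L1,L2,L3; from [0,0,0]:
L1 α=5/6: [85, 715/6, 125]
L2 α=6/7: [409/7, 6583/42, 1217/7]
L3 α=1/2: [2145/14, 7969/84, 2267/14]
→ [153, 95, 162]

at x=1,y=1 over L1,L2,L4:
L1 α=1/2: [77, 107/2, 12]
L2 α=2/3: [65, 129/2, 62/3]
L4 α=3/8: [233/4, 843/16, 50/3]
→ [58, 53, 17]

(2,0) stack=L1,L2,L4,L5; from [0,0,0]:
+L1 (α=3/5) → [681/5, 738/5, 402/5]
+L2 (α=4/5) → [3001/25, 3818/25, 3202/25]
+L4 (α=1/3) → [4059/25, 9236/75, 8354/75]
+L5 (α=1/2) → [4909/50, 6418/75, 18929/150]
→ [98, 86, 126]

at x=2,y=1 over L1,L2,L4,L5,L6:
after L1 α=5/6: [85, 715/6, 125]
after L2 α=6/7: [409/7, 6583/42, 1217/7]
after L4 α=0: [409/7, 6583/42, 1217/7]
after L5 α=1/2: [1641/14, 10657/84, 1095/7]
after L6 α=1/8: [2053/16, 13453/96, 1137/8]
rounded: [128, 140, 142]

(0,0) stack=L1,L2,L4,L5,L6; from [0,0,0]:
L1 α=2/3: [126, 398/3, 466/3]
L2 α=1/6: [407/3, 2335/18, 2357/18]
L4 α=1/2: [479/6, 3703/36, 5633/36]
L5 α=1/3: [950/9, 4999/54, 7631/54]
L6 α=1/2: [691/9, 11911/108, 15353/108]
rounded: [77, 110, 142]

query (0,1) [L1,L2,L4,L5,L6,L7] — begin 0,0,0
+L1 (α=0) → [0, 0, 0]
+L2 (α=0) → [0, 0, 0]
+L4 (α=1/3) → [52, 217/3, 50/3]
+L5 (α=1/6) → [209/3, 754/9, 667/18]
+L6 (α=0) → [209/3, 754/9, 667/18]
+L7 (α=3/4) → [343/6, 1012/9, 4339/72]
rounded: [57, 112, 60]

(2,1) stack=L1,L2,L4,L5,L6,L8; from [0,0,0]:
after L1 α=5/6: [85, 715/6, 125]
after L2 α=6/7: [409/7, 6583/42, 1217/7]
after L4 α=0: [409/7, 6583/42, 1217/7]
after L5 α=1/2: [1641/14, 10657/84, 1095/7]
after L6 α=1/8: [2053/16, 13453/96, 1137/8]
after L8 α=1/3: [3805/24, 15469/144, 695/4]
rounded: [159, 107, 174]

at x=1,y=1 over L1,L2,L4,L5,L6,L8:
after L1 α=1/2: [77, 107/2, 12]
after L2 α=2/3: [65, 129/2, 62/3]
after L4 α=3/8: [233/4, 843/16, 50/3]
after L5 α=1/2: [285/8, 1707/32, 70/3]
after L6 α=1: [38, 169, 251]
after L8 α=1/2: [36, 217/2, 132]
= [36, 108, 132]


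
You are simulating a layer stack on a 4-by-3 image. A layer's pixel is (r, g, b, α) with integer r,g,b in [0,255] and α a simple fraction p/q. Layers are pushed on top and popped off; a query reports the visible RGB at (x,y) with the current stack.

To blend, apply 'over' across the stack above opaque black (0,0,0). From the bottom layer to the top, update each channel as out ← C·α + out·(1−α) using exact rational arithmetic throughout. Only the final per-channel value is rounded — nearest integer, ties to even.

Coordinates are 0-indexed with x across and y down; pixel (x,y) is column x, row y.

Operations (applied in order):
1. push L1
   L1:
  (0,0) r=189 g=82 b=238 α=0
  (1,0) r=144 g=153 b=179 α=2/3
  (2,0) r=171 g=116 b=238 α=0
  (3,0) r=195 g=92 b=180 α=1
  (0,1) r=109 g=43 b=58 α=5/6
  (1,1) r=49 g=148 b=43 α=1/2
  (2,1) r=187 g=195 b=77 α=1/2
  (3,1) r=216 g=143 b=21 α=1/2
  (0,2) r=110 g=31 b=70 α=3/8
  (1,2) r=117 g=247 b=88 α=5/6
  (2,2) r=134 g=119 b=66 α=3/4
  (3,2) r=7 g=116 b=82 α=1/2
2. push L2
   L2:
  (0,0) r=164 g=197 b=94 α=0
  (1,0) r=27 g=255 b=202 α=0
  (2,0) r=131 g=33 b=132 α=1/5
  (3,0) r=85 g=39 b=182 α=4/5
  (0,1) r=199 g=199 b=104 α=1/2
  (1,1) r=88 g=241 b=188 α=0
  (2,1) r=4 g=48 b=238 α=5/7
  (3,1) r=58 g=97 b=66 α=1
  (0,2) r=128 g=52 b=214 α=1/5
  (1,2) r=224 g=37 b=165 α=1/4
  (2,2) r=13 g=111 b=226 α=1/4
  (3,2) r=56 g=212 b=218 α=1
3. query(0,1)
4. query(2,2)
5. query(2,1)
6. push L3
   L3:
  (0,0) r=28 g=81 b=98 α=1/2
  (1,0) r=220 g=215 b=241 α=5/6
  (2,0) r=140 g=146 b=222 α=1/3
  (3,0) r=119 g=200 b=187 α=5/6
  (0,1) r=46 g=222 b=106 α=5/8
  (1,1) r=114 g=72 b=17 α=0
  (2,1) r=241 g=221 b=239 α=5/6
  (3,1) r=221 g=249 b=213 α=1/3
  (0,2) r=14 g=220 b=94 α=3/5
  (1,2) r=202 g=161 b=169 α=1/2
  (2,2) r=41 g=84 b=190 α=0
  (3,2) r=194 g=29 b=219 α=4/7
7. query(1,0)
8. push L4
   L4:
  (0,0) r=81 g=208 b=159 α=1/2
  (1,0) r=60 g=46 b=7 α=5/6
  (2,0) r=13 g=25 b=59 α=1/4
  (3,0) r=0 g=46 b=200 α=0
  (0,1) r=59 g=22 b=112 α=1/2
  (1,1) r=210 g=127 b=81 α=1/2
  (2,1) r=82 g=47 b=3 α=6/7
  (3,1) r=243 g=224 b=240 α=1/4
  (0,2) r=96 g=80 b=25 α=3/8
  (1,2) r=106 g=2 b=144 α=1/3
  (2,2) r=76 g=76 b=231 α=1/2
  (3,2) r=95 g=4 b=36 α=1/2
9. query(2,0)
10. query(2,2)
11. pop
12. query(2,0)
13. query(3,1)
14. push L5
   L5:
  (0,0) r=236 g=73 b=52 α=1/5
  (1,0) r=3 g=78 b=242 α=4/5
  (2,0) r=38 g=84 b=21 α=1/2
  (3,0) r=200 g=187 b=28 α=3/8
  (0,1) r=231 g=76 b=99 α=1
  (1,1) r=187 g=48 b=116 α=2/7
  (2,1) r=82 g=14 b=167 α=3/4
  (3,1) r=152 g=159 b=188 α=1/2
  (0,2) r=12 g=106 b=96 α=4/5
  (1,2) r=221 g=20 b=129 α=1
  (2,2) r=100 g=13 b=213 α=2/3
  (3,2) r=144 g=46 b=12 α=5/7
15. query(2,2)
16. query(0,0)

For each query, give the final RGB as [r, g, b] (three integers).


at x=0,y=1 over L1,L2:
L1 α=5/6: [545/6, 215/6, 145/3]
L2 α=1/2: [1739/12, 1409/12, 457/6]
= [145, 117, 76]

query (2,2) [L1,L2] — begin 0,0,0
L1 α=3/4: [201/2, 357/4, 99/2]
L2 α=1/4: [629/8, 1515/16, 749/8]
rounded: [79, 95, 94]

query (2,1) [L1,L2] — begin 0,0,0
+L1 (α=1/2) → [187/2, 195/2, 77/2]
+L2 (α=5/7) → [207/7, 435/7, 181]
→ [30, 62, 181]

query (1,0) [L1,L2,L3] — begin 0,0,0
after L1 α=2/3: [96, 102, 358/3]
after L2 α=0: [96, 102, 358/3]
after L3 α=5/6: [598/3, 1177/6, 3973/18]
= [199, 196, 221]

(2,0) stack=L1,L2,L3,L4; from [0,0,0]:
+L1 (α=0) → [0, 0, 0]
+L2 (α=1/5) → [131/5, 33/5, 132/5]
+L3 (α=1/3) → [962/15, 796/15, 458/5]
+L4 (α=1/4) → [1027/20, 921/20, 1669/20]
= [51, 46, 83]

query (2,2) [L1,L2,L3,L4] — begin 0,0,0
after L1 α=3/4: [201/2, 357/4, 99/2]
after L2 α=1/4: [629/8, 1515/16, 749/8]
after L3 α=0: [629/8, 1515/16, 749/8]
after L4 α=1/2: [1237/16, 2731/32, 2597/16]
= [77, 85, 162]

at x=2,y=0 over L1,L2,L3:
+L1 (α=0) → [0, 0, 0]
+L2 (α=1/5) → [131/5, 33/5, 132/5]
+L3 (α=1/3) → [962/15, 796/15, 458/5]
→ [64, 53, 92]

(3,1) stack=L1,L2,L3; from [0,0,0]:
L1 α=1/2: [108, 143/2, 21/2]
L2 α=1: [58, 97, 66]
L3 α=1/3: [337/3, 443/3, 115]
= [112, 148, 115]

(2,2) stack=L1,L2,L3,L5; from [0,0,0]:
L1 α=3/4: [201/2, 357/4, 99/2]
L2 α=1/4: [629/8, 1515/16, 749/8]
L3 α=0: [629/8, 1515/16, 749/8]
L5 α=2/3: [743/8, 1931/48, 4157/24]
→ [93, 40, 173]

at x=0,y=0 over L1,L2,L3,L5:
after L1 α=0: [0, 0, 0]
after L2 α=0: [0, 0, 0]
after L3 α=1/2: [14, 81/2, 49]
after L5 α=1/5: [292/5, 47, 248/5]
= [58, 47, 50]


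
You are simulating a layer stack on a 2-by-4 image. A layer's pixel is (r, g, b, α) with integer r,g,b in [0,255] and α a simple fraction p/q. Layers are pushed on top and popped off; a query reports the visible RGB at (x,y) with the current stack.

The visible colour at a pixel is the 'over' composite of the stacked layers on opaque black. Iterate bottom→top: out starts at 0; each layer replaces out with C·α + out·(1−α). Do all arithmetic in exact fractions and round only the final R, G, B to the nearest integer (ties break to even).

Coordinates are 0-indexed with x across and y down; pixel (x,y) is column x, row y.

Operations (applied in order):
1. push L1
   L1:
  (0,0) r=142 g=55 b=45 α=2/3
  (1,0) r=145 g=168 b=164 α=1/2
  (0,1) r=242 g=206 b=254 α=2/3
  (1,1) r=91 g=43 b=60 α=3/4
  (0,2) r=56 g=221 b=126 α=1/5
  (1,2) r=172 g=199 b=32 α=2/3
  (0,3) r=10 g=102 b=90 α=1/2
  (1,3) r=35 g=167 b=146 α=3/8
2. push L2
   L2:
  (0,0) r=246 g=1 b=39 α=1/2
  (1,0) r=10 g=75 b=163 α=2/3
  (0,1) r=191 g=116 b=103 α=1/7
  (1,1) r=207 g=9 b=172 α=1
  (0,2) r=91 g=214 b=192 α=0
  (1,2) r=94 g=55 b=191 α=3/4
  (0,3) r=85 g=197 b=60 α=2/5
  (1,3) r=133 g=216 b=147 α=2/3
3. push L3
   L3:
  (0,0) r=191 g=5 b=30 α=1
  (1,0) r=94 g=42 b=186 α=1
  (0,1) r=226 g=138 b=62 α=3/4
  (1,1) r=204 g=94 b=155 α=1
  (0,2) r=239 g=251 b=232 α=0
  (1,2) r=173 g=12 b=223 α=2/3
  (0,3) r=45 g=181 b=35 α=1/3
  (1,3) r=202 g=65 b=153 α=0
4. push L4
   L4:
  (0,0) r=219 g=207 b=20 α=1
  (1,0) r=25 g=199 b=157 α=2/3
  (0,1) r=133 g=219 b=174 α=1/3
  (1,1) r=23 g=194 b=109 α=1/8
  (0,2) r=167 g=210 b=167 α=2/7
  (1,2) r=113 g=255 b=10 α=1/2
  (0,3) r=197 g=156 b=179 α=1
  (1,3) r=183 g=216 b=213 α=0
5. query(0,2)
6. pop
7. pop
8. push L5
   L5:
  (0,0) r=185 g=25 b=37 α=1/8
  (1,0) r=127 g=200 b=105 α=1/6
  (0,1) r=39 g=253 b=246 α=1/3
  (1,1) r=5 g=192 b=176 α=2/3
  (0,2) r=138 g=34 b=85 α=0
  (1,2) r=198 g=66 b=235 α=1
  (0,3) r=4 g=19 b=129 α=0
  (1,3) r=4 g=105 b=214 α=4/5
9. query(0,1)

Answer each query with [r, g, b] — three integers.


(0,2) stack=L1,L2,L3,L4; from [0,0,0]:
L1 α=1/5: [56/5, 221/5, 126/5]
L2 α=0: [56/5, 221/5, 126/5]
L3 α=0: [56/5, 221/5, 126/5]
L4 α=2/7: [390/7, 641/7, 460/7]
rounded: [56, 92, 66]

(0,1) stack=L1,L2,L5; from [0,0,0]:
after L1 α=2/3: [484/3, 412/3, 508/3]
after L2 α=1/7: [1159/7, 940/7, 1119/7]
after L5 α=1/3: [2591/21, 1217/7, 1320/7]
rounded: [123, 174, 189]


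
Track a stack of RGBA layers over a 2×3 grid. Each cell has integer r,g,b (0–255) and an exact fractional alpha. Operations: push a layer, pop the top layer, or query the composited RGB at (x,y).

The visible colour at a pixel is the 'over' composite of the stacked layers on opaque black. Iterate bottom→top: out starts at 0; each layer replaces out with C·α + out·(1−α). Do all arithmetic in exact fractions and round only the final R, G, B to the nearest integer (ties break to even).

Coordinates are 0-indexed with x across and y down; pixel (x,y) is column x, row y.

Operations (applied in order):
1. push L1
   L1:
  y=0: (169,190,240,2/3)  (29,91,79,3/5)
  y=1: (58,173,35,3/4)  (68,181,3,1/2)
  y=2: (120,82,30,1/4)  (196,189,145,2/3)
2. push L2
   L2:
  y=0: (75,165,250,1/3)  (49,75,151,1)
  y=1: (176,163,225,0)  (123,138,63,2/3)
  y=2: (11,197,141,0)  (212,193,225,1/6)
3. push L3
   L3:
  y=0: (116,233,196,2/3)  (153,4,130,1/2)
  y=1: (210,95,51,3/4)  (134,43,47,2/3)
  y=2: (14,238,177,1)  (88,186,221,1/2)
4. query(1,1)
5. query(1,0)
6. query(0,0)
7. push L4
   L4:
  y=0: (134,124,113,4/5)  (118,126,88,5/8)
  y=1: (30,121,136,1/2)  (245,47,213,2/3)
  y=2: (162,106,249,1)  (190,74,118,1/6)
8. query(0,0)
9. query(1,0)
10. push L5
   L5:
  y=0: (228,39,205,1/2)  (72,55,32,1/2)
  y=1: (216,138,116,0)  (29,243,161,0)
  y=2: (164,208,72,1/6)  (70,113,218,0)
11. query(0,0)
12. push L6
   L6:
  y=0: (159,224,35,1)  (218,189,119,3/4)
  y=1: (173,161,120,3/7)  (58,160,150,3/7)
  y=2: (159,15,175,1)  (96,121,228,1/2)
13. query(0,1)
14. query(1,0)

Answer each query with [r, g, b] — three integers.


at x=1,y=1 over L1,L2,L3:
L1 α=1/2: [34, 181/2, 3/2]
L2 α=2/3: [280/3, 733/6, 85/2]
L3 α=2/3: [1084/9, 1249/18, 91/2]
rounded: [120, 69, 46]

(1,0) stack=L1,L2,L3; from [0,0,0]:
+L1 (α=3/5) → [87/5, 273/5, 237/5]
+L2 (α=1) → [49, 75, 151]
+L3 (α=1/2) → [101, 79/2, 281/2]
→ [101, 40, 140]

(0,0) stack=L1,L2,L3; from [0,0,0]:
L1 α=2/3: [338/3, 380/3, 160]
L2 α=1/3: [901/9, 1255/9, 190]
L3 α=2/3: [2989/27, 5449/27, 194]
rounded: [111, 202, 194]

(0,0) stack=L1,L2,L3,L4; from [0,0,0]:
after L1 α=2/3: [338/3, 380/3, 160]
after L2 α=1/3: [901/9, 1255/9, 190]
after L3 α=2/3: [2989/27, 5449/27, 194]
after L4 α=4/5: [17461/135, 18841/135, 646/5]
= [129, 140, 129]

(1,0) stack=L1,L2,L3,L4; from [0,0,0]:
after L1 α=3/5: [87/5, 273/5, 237/5]
after L2 α=1: [49, 75, 151]
after L3 α=1/2: [101, 79/2, 281/2]
after L4 α=5/8: [893/8, 1497/16, 1723/16]
→ [112, 94, 108]

at x=0,y=0 over L1,L2,L3,L4,L5:
+L1 (α=2/3) → [338/3, 380/3, 160]
+L2 (α=1/3) → [901/9, 1255/9, 190]
+L3 (α=2/3) → [2989/27, 5449/27, 194]
+L4 (α=4/5) → [17461/135, 18841/135, 646/5]
+L5 (α=1/2) → [48241/270, 12053/135, 1671/10]
→ [179, 89, 167]

at x=0,y=1 over L1,L2,L3,L4,L5,L6:
+L1 (α=3/4) → [87/2, 519/4, 105/4]
+L2 (α=0) → [87/2, 519/4, 105/4]
+L3 (α=3/4) → [1347/8, 1659/16, 717/16]
+L4 (α=1/2) → [1587/16, 3595/32, 2893/32]
+L5 (α=0) → [1587/16, 3595/32, 2893/32]
+L6 (α=3/7) → [3663/28, 7459/56, 5773/56]
rounded: [131, 133, 103]

query (1,0) [L1,L2,L3,L4,L5,L6] — begin 0,0,0
L1 α=3/5: [87/5, 273/5, 237/5]
L2 α=1: [49, 75, 151]
L3 α=1/2: [101, 79/2, 281/2]
L4 α=5/8: [893/8, 1497/16, 1723/16]
L5 α=1/2: [1469/16, 2377/32, 2235/32]
L6 α=3/4: [11933/64, 20521/128, 13659/128]
= [186, 160, 107]


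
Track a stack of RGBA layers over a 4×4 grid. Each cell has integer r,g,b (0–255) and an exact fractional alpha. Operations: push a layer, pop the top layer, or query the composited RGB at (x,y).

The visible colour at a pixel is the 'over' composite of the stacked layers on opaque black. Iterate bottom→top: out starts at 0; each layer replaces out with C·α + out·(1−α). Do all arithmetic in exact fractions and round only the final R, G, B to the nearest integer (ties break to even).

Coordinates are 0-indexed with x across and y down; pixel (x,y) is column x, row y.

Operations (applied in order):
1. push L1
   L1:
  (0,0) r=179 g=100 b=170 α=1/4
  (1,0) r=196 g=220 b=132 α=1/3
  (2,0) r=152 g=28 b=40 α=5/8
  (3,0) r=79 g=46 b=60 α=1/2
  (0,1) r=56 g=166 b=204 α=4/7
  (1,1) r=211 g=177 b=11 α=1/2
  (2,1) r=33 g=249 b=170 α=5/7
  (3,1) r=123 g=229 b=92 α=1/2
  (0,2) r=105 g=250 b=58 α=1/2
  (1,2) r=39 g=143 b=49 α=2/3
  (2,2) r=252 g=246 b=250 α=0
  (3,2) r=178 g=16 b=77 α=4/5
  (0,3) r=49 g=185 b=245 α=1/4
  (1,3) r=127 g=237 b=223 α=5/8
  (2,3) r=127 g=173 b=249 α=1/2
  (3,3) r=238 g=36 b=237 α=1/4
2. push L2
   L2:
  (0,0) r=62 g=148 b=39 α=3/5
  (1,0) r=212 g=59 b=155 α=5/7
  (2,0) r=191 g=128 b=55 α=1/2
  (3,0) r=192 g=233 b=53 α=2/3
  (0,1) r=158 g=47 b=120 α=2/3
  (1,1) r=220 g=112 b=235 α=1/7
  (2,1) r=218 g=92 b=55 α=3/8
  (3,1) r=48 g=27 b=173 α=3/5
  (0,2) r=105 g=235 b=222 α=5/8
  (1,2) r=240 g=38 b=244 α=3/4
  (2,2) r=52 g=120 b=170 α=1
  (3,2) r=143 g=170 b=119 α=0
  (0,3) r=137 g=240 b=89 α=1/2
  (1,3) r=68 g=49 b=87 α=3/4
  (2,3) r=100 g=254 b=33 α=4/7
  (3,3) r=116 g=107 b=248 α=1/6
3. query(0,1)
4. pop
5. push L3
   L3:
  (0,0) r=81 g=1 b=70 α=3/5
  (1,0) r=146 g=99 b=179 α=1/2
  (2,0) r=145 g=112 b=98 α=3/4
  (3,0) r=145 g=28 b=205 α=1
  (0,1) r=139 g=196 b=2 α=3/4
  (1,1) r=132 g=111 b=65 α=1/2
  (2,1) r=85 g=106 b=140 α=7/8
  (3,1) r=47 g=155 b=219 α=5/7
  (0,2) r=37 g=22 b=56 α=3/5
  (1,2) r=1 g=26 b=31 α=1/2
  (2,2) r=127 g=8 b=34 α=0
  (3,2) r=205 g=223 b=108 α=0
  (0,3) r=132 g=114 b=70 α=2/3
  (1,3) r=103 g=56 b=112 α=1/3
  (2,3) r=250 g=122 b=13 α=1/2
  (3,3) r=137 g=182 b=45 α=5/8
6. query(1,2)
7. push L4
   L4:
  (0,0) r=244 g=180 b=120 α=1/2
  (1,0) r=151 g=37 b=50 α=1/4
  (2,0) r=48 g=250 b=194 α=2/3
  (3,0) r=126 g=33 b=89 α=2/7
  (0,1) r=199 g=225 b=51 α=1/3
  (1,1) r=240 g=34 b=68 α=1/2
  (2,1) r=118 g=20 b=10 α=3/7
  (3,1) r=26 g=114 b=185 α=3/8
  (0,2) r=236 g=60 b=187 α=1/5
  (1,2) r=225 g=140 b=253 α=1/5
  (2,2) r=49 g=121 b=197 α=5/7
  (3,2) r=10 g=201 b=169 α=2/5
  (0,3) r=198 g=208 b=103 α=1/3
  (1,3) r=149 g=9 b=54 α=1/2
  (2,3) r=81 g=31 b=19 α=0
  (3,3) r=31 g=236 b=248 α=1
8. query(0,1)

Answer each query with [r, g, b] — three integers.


query (0,1) [L1,L2] — begin 0,0,0
after L1 α=4/7: [32, 664/7, 816/7]
after L2 α=2/3: [116, 1322/21, 832/7]
→ [116, 63, 119]

(1,2) stack=L1,L3; from [0,0,0]:
L1 α=2/3: [26, 286/3, 98/3]
L3 α=1/2: [27/2, 182/3, 191/6]
= [14, 61, 32]

at x=0,y=1 over L1,L3,L4:
+L1 (α=4/7) → [32, 664/7, 816/7]
+L3 (α=3/4) → [449/4, 1195/7, 429/14]
+L4 (α=1/3) → [847/6, 3965/21, 262/7]
= [141, 189, 37]


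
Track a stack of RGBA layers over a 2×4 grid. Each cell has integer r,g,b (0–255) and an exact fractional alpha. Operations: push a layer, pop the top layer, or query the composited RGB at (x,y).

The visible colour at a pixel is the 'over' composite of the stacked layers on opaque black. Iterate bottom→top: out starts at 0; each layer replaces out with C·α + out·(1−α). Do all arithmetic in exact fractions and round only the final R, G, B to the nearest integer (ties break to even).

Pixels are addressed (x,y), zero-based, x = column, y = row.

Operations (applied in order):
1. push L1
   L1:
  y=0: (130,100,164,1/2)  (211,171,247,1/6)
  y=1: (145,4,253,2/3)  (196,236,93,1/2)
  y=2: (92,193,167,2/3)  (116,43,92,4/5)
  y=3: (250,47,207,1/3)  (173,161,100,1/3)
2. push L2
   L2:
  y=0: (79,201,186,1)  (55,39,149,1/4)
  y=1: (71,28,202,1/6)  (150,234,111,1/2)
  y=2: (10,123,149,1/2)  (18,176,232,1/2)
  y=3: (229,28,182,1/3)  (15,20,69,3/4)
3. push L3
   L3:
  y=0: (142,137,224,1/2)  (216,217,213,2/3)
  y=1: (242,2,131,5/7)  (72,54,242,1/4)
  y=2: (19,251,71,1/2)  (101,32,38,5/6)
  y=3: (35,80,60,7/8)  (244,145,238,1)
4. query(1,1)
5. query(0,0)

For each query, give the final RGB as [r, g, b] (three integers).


at x=1,y=1 over L1,L2,L3:
L1 α=1/2: [98, 118, 93/2]
L2 α=1/2: [124, 176, 315/4]
L3 α=1/4: [111, 291/2, 1913/16]
= [111, 146, 120]

at x=0,y=0 over L1,L2,L3:
L1 α=1/2: [65, 50, 82]
L2 α=1: [79, 201, 186]
L3 α=1/2: [221/2, 169, 205]
rounded: [110, 169, 205]


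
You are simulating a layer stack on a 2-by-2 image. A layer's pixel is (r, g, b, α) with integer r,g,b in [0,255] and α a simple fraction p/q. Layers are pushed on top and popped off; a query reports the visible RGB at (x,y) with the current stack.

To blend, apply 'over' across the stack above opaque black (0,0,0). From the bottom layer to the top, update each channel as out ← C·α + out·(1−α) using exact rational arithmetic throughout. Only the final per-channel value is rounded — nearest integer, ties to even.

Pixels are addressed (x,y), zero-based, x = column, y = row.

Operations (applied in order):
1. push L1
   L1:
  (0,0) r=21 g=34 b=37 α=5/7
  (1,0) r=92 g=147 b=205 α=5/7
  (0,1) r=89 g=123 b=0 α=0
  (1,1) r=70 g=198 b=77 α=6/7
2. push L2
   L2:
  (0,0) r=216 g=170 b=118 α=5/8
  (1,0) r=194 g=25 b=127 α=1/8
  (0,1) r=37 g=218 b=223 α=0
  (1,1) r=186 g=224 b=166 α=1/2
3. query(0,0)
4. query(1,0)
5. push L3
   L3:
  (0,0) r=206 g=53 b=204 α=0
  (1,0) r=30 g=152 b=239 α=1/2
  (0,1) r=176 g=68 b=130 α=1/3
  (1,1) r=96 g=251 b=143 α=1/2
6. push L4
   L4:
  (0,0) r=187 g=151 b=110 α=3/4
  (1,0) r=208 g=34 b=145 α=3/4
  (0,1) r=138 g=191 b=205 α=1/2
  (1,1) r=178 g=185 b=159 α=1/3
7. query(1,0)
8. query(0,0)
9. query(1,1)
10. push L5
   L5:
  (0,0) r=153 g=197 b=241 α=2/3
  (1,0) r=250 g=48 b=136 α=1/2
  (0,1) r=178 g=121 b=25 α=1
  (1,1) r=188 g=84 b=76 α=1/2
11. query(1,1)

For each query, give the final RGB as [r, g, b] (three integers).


query (0,0) [L1,L2] — begin 0,0,0
+L1 (α=5/7) → [15, 170/7, 185/7]
+L2 (α=5/8) → [1125/8, 1615/14, 4685/56]
rounded: [141, 115, 84]

at x=1,y=0 over L1,L2:
after L1 α=5/7: [460/7, 105, 1025/7]
after L2 α=1/8: [327/4, 95, 144]
rounded: [82, 95, 144]

at x=1,y=0 over L1,L2,L3,L4:
+L1 (α=5/7) → [460/7, 105, 1025/7]
+L2 (α=1/8) → [327/4, 95, 144]
+L3 (α=1/2) → [447/8, 247/2, 383/2]
+L4 (α=3/4) → [5439/32, 451/8, 1253/8]
= [170, 56, 157]

(0,0) stack=L1,L2,L3,L4; from [0,0,0]:
L1 α=5/7: [15, 170/7, 185/7]
L2 α=5/8: [1125/8, 1615/14, 4685/56]
L3 α=0: [1125/8, 1615/14, 4685/56]
L4 α=3/4: [5613/32, 7957/56, 23165/224]
→ [175, 142, 103]

query (1,1) [L1,L2,L3,L4] — begin 0,0,0
L1 α=6/7: [60, 1188/7, 66]
L2 α=1/2: [123, 1378/7, 116]
L3 α=1/2: [219/2, 3135/14, 259/2]
L4 α=1/3: [397/3, 4430/21, 418/3]
→ [132, 211, 139]

query (1,1) [L1,L2,L3,L4,L5] — begin 0,0,0
+L1 (α=6/7) → [60, 1188/7, 66]
+L2 (α=1/2) → [123, 1378/7, 116]
+L3 (α=1/2) → [219/2, 3135/14, 259/2]
+L4 (α=1/3) → [397/3, 4430/21, 418/3]
+L5 (α=1/2) → [961/6, 3097/21, 323/3]
= [160, 147, 108]


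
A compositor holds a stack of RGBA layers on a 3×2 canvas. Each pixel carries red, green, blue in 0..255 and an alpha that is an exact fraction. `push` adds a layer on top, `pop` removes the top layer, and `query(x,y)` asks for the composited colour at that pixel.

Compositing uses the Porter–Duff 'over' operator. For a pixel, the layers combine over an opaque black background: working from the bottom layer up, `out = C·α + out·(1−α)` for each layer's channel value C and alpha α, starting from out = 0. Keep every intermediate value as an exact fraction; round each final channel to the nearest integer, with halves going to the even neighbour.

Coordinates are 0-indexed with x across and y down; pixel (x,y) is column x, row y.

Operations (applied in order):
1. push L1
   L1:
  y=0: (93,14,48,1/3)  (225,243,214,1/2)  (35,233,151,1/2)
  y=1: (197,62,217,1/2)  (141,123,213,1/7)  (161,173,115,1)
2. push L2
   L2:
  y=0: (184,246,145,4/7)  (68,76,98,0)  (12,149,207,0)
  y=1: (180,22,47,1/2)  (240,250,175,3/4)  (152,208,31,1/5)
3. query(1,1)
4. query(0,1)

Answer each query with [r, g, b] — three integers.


query (1,1) [L1,L2] — begin 0,0,0
after L1 α=1/7: [141/7, 123/7, 213/7]
after L2 α=3/4: [5181/28, 5373/28, 972/7]
rounded: [185, 192, 139]

at x=0,y=1 over L1,L2:
after L1 α=1/2: [197/2, 31, 217/2]
after L2 α=1/2: [557/4, 53/2, 311/4]
= [139, 26, 78]


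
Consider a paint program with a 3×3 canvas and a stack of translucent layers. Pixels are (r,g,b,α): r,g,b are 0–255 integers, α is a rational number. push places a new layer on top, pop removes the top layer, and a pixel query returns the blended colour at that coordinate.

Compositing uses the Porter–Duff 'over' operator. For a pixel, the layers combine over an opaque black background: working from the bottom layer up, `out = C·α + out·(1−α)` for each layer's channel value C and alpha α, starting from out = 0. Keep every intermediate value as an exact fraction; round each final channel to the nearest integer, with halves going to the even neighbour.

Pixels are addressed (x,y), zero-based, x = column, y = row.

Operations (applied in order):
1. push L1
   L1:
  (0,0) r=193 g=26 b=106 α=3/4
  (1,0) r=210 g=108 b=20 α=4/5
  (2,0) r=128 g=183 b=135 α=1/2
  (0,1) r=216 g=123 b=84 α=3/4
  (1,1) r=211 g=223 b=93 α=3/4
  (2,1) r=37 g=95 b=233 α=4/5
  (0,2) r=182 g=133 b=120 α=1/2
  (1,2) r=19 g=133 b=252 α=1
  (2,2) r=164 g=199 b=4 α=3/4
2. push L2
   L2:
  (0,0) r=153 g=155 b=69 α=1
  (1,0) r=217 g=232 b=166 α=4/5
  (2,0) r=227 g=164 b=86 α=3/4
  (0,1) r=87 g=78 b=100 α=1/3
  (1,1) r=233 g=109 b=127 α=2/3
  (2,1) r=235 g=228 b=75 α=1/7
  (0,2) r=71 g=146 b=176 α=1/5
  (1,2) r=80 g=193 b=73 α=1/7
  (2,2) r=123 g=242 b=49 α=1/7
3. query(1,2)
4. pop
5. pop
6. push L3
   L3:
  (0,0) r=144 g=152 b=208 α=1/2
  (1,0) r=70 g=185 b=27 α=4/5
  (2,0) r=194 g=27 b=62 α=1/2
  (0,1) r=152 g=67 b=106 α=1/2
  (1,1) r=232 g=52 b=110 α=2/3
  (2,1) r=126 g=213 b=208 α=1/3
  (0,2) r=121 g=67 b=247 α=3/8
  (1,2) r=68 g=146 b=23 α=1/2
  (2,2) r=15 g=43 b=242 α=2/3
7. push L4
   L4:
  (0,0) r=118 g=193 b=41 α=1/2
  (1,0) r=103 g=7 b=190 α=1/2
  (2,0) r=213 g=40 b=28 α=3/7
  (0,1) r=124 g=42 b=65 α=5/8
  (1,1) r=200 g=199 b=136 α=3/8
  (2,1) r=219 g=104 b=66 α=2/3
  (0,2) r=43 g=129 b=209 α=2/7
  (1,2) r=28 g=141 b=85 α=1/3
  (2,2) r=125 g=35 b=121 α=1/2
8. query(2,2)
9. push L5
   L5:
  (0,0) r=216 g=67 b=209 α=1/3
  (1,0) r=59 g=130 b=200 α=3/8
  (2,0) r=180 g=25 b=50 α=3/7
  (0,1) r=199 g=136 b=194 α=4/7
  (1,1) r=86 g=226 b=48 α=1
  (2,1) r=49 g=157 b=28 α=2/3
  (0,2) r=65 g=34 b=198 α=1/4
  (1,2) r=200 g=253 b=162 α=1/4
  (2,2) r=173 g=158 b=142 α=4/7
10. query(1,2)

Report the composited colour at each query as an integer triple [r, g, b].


(1,2) stack=L1,L2; from [0,0,0]:
after L1 α=1: [19, 133, 252]
after L2 α=1/7: [194/7, 991/7, 1585/7]
→ [28, 142, 226]

(2,2) stack=L3,L4; from [0,0,0]:
after L3 α=2/3: [10, 86/3, 484/3]
after L4 α=1/2: [135/2, 191/6, 847/6]
= [68, 32, 141]

query (1,2) [L3,L4,L5] — begin 0,0,0
after L3 α=1/2: [34, 73, 23/2]
after L4 α=1/3: [32, 287/3, 36]
after L5 α=1/4: [74, 135, 135/2]
= [74, 135, 68]
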